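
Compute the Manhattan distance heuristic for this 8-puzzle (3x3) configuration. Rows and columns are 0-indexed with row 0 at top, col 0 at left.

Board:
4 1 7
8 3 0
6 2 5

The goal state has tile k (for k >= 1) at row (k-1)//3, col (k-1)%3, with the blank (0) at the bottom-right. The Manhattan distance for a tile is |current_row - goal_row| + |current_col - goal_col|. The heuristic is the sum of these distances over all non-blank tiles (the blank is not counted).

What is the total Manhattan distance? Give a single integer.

Tile 4: (0,0)->(1,0) = 1
Tile 1: (0,1)->(0,0) = 1
Tile 7: (0,2)->(2,0) = 4
Tile 8: (1,0)->(2,1) = 2
Tile 3: (1,1)->(0,2) = 2
Tile 6: (2,0)->(1,2) = 3
Tile 2: (2,1)->(0,1) = 2
Tile 5: (2,2)->(1,1) = 2
Sum: 1 + 1 + 4 + 2 + 2 + 3 + 2 + 2 = 17

Answer: 17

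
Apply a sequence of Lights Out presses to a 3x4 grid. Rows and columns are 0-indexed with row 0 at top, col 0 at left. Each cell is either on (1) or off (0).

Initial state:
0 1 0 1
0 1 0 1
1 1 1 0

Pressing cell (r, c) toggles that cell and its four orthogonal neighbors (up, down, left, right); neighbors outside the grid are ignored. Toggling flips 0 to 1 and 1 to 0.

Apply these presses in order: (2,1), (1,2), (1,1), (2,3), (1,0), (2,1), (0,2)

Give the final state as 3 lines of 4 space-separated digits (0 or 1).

After press 1 at (2,1):
0 1 0 1
0 0 0 1
0 0 0 0

After press 2 at (1,2):
0 1 1 1
0 1 1 0
0 0 1 0

After press 3 at (1,1):
0 0 1 1
1 0 0 0
0 1 1 0

After press 4 at (2,3):
0 0 1 1
1 0 0 1
0 1 0 1

After press 5 at (1,0):
1 0 1 1
0 1 0 1
1 1 0 1

After press 6 at (2,1):
1 0 1 1
0 0 0 1
0 0 1 1

After press 7 at (0,2):
1 1 0 0
0 0 1 1
0 0 1 1

Answer: 1 1 0 0
0 0 1 1
0 0 1 1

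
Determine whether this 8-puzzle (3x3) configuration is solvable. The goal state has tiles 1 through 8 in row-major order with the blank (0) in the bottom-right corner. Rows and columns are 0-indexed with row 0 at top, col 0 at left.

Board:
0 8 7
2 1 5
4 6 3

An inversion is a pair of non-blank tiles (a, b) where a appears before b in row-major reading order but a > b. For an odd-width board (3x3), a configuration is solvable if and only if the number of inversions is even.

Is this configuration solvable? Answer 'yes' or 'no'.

Answer: yes

Derivation:
Inversions (pairs i<j in row-major order where tile[i] > tile[j] > 0): 18
18 is even, so the puzzle is solvable.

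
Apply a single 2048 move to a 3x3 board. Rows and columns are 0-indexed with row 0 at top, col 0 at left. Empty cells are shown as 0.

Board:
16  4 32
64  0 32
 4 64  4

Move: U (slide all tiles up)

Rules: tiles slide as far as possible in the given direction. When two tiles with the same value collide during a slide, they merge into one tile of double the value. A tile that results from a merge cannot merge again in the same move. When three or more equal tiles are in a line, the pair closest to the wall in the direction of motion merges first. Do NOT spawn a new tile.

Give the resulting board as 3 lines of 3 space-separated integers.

Answer: 16  4 64
64 64  4
 4  0  0

Derivation:
Slide up:
col 0: [16, 64, 4] -> [16, 64, 4]
col 1: [4, 0, 64] -> [4, 64, 0]
col 2: [32, 32, 4] -> [64, 4, 0]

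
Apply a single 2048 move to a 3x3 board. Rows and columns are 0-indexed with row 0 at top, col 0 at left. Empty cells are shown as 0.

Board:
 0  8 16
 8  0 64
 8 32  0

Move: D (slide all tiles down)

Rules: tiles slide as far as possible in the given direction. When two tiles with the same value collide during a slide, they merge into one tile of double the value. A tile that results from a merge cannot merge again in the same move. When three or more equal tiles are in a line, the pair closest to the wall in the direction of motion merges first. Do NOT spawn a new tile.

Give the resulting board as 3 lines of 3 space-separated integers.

Slide down:
col 0: [0, 8, 8] -> [0, 0, 16]
col 1: [8, 0, 32] -> [0, 8, 32]
col 2: [16, 64, 0] -> [0, 16, 64]

Answer:  0  0  0
 0  8 16
16 32 64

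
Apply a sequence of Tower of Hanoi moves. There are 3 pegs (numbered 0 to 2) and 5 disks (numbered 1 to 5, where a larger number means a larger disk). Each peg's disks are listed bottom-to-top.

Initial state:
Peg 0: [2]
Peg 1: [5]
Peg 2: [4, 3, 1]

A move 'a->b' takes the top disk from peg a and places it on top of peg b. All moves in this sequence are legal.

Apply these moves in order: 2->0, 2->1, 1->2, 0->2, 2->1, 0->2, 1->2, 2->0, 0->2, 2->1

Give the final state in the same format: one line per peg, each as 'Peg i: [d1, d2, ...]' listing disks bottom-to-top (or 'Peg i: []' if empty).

After move 1 (2->0):
Peg 0: [2, 1]
Peg 1: [5]
Peg 2: [4, 3]

After move 2 (2->1):
Peg 0: [2, 1]
Peg 1: [5, 3]
Peg 2: [4]

After move 3 (1->2):
Peg 0: [2, 1]
Peg 1: [5]
Peg 2: [4, 3]

After move 4 (0->2):
Peg 0: [2]
Peg 1: [5]
Peg 2: [4, 3, 1]

After move 5 (2->1):
Peg 0: [2]
Peg 1: [5, 1]
Peg 2: [4, 3]

After move 6 (0->2):
Peg 0: []
Peg 1: [5, 1]
Peg 2: [4, 3, 2]

After move 7 (1->2):
Peg 0: []
Peg 1: [5]
Peg 2: [4, 3, 2, 1]

After move 8 (2->0):
Peg 0: [1]
Peg 1: [5]
Peg 2: [4, 3, 2]

After move 9 (0->2):
Peg 0: []
Peg 1: [5]
Peg 2: [4, 3, 2, 1]

After move 10 (2->1):
Peg 0: []
Peg 1: [5, 1]
Peg 2: [4, 3, 2]

Answer: Peg 0: []
Peg 1: [5, 1]
Peg 2: [4, 3, 2]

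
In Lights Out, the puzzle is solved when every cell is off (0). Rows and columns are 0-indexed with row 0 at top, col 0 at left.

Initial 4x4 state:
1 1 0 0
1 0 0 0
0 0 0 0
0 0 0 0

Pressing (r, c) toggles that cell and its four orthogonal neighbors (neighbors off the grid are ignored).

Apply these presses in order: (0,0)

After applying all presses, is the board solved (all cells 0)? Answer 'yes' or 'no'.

Answer: yes

Derivation:
After press 1 at (0,0):
0 0 0 0
0 0 0 0
0 0 0 0
0 0 0 0

Lights still on: 0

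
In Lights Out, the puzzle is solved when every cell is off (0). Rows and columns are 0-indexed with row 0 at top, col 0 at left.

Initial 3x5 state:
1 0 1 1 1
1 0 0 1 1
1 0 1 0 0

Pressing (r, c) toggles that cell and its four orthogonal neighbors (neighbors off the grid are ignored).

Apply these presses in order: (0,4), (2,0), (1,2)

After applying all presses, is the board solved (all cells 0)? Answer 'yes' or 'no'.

After press 1 at (0,4):
1 0 1 0 0
1 0 0 1 0
1 0 1 0 0

After press 2 at (2,0):
1 0 1 0 0
0 0 0 1 0
0 1 1 0 0

After press 3 at (1,2):
1 0 0 0 0
0 1 1 0 0
0 1 0 0 0

Lights still on: 4

Answer: no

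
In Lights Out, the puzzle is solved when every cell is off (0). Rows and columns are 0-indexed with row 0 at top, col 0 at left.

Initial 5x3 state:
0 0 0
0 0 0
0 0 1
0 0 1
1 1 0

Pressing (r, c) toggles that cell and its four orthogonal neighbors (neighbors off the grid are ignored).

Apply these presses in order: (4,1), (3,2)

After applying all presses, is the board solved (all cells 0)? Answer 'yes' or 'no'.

After press 1 at (4,1):
0 0 0
0 0 0
0 0 1
0 1 1
0 0 1

After press 2 at (3,2):
0 0 0
0 0 0
0 0 0
0 0 0
0 0 0

Lights still on: 0

Answer: yes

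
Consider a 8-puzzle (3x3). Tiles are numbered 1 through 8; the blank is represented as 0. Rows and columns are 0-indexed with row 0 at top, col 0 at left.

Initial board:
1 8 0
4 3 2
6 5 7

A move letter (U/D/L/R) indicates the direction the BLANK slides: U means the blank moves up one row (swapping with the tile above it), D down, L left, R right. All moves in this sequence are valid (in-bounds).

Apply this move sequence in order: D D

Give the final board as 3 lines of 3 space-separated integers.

Answer: 1 8 2
4 3 7
6 5 0

Derivation:
After move 1 (D):
1 8 2
4 3 0
6 5 7

After move 2 (D):
1 8 2
4 3 7
6 5 0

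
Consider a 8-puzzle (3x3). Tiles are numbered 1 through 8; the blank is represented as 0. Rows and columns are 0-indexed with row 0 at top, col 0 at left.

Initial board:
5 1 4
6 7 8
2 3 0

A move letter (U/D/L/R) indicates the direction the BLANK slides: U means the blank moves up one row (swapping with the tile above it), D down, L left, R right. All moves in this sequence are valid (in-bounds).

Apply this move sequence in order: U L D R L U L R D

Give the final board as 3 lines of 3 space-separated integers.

Answer: 5 1 4
6 3 7
2 0 8

Derivation:
After move 1 (U):
5 1 4
6 7 0
2 3 8

After move 2 (L):
5 1 4
6 0 7
2 3 8

After move 3 (D):
5 1 4
6 3 7
2 0 8

After move 4 (R):
5 1 4
6 3 7
2 8 0

After move 5 (L):
5 1 4
6 3 7
2 0 8

After move 6 (U):
5 1 4
6 0 7
2 3 8

After move 7 (L):
5 1 4
0 6 7
2 3 8

After move 8 (R):
5 1 4
6 0 7
2 3 8

After move 9 (D):
5 1 4
6 3 7
2 0 8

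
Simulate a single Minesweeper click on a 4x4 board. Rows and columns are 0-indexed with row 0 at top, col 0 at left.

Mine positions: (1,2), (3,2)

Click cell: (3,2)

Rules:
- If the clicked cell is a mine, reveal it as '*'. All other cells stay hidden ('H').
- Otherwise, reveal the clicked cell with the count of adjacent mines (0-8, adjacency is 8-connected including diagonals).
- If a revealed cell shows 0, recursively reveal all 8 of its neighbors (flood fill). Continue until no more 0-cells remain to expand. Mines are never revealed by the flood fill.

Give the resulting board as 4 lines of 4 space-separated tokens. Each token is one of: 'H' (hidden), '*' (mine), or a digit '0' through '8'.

H H H H
H H H H
H H H H
H H * H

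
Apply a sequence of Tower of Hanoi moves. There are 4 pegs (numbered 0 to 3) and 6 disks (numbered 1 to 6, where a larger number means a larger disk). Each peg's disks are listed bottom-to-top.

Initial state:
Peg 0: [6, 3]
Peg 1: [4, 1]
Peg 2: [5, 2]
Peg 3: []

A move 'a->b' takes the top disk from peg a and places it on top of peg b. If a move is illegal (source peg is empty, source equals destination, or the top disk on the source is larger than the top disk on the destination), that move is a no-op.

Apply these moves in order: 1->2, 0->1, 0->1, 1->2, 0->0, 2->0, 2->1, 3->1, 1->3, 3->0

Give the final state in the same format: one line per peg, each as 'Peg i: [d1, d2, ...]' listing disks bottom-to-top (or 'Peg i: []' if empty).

After move 1 (1->2):
Peg 0: [6, 3]
Peg 1: [4]
Peg 2: [5, 2, 1]
Peg 3: []

After move 2 (0->1):
Peg 0: [6]
Peg 1: [4, 3]
Peg 2: [5, 2, 1]
Peg 3: []

After move 3 (0->1):
Peg 0: [6]
Peg 1: [4, 3]
Peg 2: [5, 2, 1]
Peg 3: []

After move 4 (1->2):
Peg 0: [6]
Peg 1: [4, 3]
Peg 2: [5, 2, 1]
Peg 3: []

After move 5 (0->0):
Peg 0: [6]
Peg 1: [4, 3]
Peg 2: [5, 2, 1]
Peg 3: []

After move 6 (2->0):
Peg 0: [6, 1]
Peg 1: [4, 3]
Peg 2: [5, 2]
Peg 3: []

After move 7 (2->1):
Peg 0: [6, 1]
Peg 1: [4, 3, 2]
Peg 2: [5]
Peg 3: []

After move 8 (3->1):
Peg 0: [6, 1]
Peg 1: [4, 3, 2]
Peg 2: [5]
Peg 3: []

After move 9 (1->3):
Peg 0: [6, 1]
Peg 1: [4, 3]
Peg 2: [5]
Peg 3: [2]

After move 10 (3->0):
Peg 0: [6, 1]
Peg 1: [4, 3]
Peg 2: [5]
Peg 3: [2]

Answer: Peg 0: [6, 1]
Peg 1: [4, 3]
Peg 2: [5]
Peg 3: [2]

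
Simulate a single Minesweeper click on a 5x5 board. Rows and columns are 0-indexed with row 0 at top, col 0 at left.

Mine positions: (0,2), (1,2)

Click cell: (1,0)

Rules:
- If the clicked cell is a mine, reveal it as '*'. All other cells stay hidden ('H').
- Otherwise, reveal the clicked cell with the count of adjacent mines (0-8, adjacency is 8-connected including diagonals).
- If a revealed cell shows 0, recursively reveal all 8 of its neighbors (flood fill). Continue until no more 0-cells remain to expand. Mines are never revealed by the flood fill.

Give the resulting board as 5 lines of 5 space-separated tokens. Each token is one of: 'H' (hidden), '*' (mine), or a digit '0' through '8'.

0 2 H 2 0
0 2 H 2 0
0 1 1 1 0
0 0 0 0 0
0 0 0 0 0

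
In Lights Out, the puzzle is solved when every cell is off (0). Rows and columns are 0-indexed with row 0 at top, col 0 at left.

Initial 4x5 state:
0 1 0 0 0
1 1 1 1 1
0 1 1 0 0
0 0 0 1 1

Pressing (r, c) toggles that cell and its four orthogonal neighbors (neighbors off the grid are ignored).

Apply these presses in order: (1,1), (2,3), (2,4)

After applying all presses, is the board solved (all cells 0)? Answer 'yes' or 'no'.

Answer: yes

Derivation:
After press 1 at (1,1):
0 0 0 0 0
0 0 0 1 1
0 0 1 0 0
0 0 0 1 1

After press 2 at (2,3):
0 0 0 0 0
0 0 0 0 1
0 0 0 1 1
0 0 0 0 1

After press 3 at (2,4):
0 0 0 0 0
0 0 0 0 0
0 0 0 0 0
0 0 0 0 0

Lights still on: 0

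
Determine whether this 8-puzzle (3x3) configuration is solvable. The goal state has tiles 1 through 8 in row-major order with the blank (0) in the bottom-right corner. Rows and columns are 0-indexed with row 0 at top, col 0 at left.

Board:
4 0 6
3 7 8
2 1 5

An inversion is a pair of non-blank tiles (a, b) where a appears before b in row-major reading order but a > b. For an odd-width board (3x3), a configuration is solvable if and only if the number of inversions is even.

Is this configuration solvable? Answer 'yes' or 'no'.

Inversions (pairs i<j in row-major order where tile[i] > tile[j] > 0): 16
16 is even, so the puzzle is solvable.

Answer: yes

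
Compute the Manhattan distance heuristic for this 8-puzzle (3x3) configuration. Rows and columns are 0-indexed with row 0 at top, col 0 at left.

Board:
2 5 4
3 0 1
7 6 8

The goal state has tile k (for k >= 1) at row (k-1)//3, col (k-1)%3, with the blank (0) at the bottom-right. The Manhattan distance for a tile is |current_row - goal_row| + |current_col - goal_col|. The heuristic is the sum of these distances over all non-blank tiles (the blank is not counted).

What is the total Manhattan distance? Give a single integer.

Tile 2: at (0,0), goal (0,1), distance |0-0|+|0-1| = 1
Tile 5: at (0,1), goal (1,1), distance |0-1|+|1-1| = 1
Tile 4: at (0,2), goal (1,0), distance |0-1|+|2-0| = 3
Tile 3: at (1,0), goal (0,2), distance |1-0|+|0-2| = 3
Tile 1: at (1,2), goal (0,0), distance |1-0|+|2-0| = 3
Tile 7: at (2,0), goal (2,0), distance |2-2|+|0-0| = 0
Tile 6: at (2,1), goal (1,2), distance |2-1|+|1-2| = 2
Tile 8: at (2,2), goal (2,1), distance |2-2|+|2-1| = 1
Sum: 1 + 1 + 3 + 3 + 3 + 0 + 2 + 1 = 14

Answer: 14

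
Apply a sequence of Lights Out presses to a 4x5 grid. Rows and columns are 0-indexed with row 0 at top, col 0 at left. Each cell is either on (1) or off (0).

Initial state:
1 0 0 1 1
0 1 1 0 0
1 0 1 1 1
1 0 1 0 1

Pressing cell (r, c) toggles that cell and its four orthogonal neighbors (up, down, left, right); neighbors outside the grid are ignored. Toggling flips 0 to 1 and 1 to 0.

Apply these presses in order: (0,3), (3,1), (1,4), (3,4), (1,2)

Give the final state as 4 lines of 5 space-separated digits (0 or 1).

After press 1 at (0,3):
1 0 1 0 0
0 1 1 1 0
1 0 1 1 1
1 0 1 0 1

After press 2 at (3,1):
1 0 1 0 0
0 1 1 1 0
1 1 1 1 1
0 1 0 0 1

After press 3 at (1,4):
1 0 1 0 1
0 1 1 0 1
1 1 1 1 0
0 1 0 0 1

After press 4 at (3,4):
1 0 1 0 1
0 1 1 0 1
1 1 1 1 1
0 1 0 1 0

After press 5 at (1,2):
1 0 0 0 1
0 0 0 1 1
1 1 0 1 1
0 1 0 1 0

Answer: 1 0 0 0 1
0 0 0 1 1
1 1 0 1 1
0 1 0 1 0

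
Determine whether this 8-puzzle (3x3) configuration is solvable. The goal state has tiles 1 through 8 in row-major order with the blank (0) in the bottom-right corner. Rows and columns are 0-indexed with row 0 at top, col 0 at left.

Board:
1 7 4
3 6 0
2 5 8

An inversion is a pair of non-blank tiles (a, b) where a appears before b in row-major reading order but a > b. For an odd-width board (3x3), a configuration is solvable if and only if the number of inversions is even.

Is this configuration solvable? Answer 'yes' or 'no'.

Inversions (pairs i<j in row-major order where tile[i] > tile[j] > 0): 10
10 is even, so the puzzle is solvable.

Answer: yes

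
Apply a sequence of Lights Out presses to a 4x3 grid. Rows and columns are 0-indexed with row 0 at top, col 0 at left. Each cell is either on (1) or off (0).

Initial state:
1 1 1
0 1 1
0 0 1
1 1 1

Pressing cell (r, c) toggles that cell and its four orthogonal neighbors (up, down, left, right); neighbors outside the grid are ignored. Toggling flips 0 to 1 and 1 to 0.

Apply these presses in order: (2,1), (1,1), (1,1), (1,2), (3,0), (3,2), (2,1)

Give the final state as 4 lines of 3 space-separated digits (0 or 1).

Answer: 1 1 0
0 0 0
1 0 1
0 1 0

Derivation:
After press 1 at (2,1):
1 1 1
0 0 1
1 1 0
1 0 1

After press 2 at (1,1):
1 0 1
1 1 0
1 0 0
1 0 1

After press 3 at (1,1):
1 1 1
0 0 1
1 1 0
1 0 1

After press 4 at (1,2):
1 1 0
0 1 0
1 1 1
1 0 1

After press 5 at (3,0):
1 1 0
0 1 0
0 1 1
0 1 1

After press 6 at (3,2):
1 1 0
0 1 0
0 1 0
0 0 0

After press 7 at (2,1):
1 1 0
0 0 0
1 0 1
0 1 0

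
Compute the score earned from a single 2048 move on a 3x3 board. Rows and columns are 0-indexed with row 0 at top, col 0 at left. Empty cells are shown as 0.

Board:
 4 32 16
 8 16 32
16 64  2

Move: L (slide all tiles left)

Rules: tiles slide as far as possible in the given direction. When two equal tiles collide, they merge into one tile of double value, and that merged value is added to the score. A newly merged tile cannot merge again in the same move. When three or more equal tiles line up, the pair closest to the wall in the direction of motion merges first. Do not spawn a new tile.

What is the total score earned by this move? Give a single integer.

Slide left:
row 0: [4, 32, 16] -> [4, 32, 16]  score +0 (running 0)
row 1: [8, 16, 32] -> [8, 16, 32]  score +0 (running 0)
row 2: [16, 64, 2] -> [16, 64, 2]  score +0 (running 0)
Board after move:
 4 32 16
 8 16 32
16 64  2

Answer: 0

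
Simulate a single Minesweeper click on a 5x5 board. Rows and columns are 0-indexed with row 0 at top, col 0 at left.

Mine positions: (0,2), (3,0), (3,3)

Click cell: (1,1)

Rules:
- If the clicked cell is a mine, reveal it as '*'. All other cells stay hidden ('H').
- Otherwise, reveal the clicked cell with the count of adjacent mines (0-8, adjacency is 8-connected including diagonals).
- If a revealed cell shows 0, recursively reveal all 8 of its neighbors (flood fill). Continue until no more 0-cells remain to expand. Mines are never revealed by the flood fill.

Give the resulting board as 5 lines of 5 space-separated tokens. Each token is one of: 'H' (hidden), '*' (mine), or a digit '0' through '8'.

H H H H H
H 1 H H H
H H H H H
H H H H H
H H H H H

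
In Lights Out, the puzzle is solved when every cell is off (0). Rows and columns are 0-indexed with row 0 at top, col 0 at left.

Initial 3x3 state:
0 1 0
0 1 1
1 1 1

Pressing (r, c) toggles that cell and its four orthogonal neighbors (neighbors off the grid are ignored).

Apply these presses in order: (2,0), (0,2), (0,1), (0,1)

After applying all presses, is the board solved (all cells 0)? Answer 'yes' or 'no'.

Answer: no

Derivation:
After press 1 at (2,0):
0 1 0
1 1 1
0 0 1

After press 2 at (0,2):
0 0 1
1 1 0
0 0 1

After press 3 at (0,1):
1 1 0
1 0 0
0 0 1

After press 4 at (0,1):
0 0 1
1 1 0
0 0 1

Lights still on: 4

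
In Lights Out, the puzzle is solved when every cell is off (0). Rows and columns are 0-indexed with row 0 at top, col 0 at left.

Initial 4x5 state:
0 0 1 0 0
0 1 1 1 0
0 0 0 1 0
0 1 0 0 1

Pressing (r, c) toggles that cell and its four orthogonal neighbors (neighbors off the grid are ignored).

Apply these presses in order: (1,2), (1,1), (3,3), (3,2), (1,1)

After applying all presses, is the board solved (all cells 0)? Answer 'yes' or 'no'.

Answer: yes

Derivation:
After press 1 at (1,2):
0 0 0 0 0
0 0 0 0 0
0 0 1 1 0
0 1 0 0 1

After press 2 at (1,1):
0 1 0 0 0
1 1 1 0 0
0 1 1 1 0
0 1 0 0 1

After press 3 at (3,3):
0 1 0 0 0
1 1 1 0 0
0 1 1 0 0
0 1 1 1 0

After press 4 at (3,2):
0 1 0 0 0
1 1 1 0 0
0 1 0 0 0
0 0 0 0 0

After press 5 at (1,1):
0 0 0 0 0
0 0 0 0 0
0 0 0 0 0
0 0 0 0 0

Lights still on: 0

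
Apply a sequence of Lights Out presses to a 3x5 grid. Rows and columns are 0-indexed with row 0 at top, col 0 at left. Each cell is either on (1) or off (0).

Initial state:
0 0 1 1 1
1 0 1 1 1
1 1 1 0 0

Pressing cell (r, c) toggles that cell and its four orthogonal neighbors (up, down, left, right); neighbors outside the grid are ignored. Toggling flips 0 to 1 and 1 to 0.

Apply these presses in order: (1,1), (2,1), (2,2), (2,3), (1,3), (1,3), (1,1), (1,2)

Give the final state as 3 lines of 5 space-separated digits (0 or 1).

After press 1 at (1,1):
0 1 1 1 1
0 1 0 1 1
1 0 1 0 0

After press 2 at (2,1):
0 1 1 1 1
0 0 0 1 1
0 1 0 0 0

After press 3 at (2,2):
0 1 1 1 1
0 0 1 1 1
0 0 1 1 0

After press 4 at (2,3):
0 1 1 1 1
0 0 1 0 1
0 0 0 0 1

After press 5 at (1,3):
0 1 1 0 1
0 0 0 1 0
0 0 0 1 1

After press 6 at (1,3):
0 1 1 1 1
0 0 1 0 1
0 0 0 0 1

After press 7 at (1,1):
0 0 1 1 1
1 1 0 0 1
0 1 0 0 1

After press 8 at (1,2):
0 0 0 1 1
1 0 1 1 1
0 1 1 0 1

Answer: 0 0 0 1 1
1 0 1 1 1
0 1 1 0 1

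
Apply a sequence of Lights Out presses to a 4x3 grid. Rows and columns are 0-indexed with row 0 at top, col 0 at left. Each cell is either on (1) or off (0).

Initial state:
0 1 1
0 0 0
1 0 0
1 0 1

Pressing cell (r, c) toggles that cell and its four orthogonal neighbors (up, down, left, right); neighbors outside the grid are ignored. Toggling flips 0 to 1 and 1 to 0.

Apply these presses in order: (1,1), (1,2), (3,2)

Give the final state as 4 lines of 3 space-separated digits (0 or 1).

After press 1 at (1,1):
0 0 1
1 1 1
1 1 0
1 0 1

After press 2 at (1,2):
0 0 0
1 0 0
1 1 1
1 0 1

After press 3 at (3,2):
0 0 0
1 0 0
1 1 0
1 1 0

Answer: 0 0 0
1 0 0
1 1 0
1 1 0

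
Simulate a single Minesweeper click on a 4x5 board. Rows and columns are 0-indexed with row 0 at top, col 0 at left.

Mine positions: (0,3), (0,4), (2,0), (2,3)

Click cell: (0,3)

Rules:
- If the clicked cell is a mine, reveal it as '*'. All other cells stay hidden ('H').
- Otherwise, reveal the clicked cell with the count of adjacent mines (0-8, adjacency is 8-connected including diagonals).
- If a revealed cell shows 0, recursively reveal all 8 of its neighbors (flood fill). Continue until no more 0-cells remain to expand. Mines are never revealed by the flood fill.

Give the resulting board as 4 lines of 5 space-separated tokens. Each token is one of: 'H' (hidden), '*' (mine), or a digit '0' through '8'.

H H H * H
H H H H H
H H H H H
H H H H H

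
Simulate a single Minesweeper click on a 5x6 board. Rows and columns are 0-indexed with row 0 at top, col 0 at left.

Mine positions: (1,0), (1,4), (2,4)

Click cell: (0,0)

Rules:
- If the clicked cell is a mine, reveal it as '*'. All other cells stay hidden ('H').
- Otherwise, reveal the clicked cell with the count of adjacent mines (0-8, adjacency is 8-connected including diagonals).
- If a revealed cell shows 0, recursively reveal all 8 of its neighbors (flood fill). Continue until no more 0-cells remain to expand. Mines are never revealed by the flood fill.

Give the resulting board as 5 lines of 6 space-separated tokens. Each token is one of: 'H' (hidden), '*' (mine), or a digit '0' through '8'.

1 H H H H H
H H H H H H
H H H H H H
H H H H H H
H H H H H H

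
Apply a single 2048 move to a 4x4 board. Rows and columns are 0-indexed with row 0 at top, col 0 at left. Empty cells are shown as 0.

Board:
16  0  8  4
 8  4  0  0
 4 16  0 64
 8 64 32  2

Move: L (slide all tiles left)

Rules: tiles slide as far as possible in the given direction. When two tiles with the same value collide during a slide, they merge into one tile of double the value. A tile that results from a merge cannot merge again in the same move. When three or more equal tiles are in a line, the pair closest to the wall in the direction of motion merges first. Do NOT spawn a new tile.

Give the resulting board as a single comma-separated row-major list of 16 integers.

Slide left:
row 0: [16, 0, 8, 4] -> [16, 8, 4, 0]
row 1: [8, 4, 0, 0] -> [8, 4, 0, 0]
row 2: [4, 16, 0, 64] -> [4, 16, 64, 0]
row 3: [8, 64, 32, 2] -> [8, 64, 32, 2]

Answer: 16, 8, 4, 0, 8, 4, 0, 0, 4, 16, 64, 0, 8, 64, 32, 2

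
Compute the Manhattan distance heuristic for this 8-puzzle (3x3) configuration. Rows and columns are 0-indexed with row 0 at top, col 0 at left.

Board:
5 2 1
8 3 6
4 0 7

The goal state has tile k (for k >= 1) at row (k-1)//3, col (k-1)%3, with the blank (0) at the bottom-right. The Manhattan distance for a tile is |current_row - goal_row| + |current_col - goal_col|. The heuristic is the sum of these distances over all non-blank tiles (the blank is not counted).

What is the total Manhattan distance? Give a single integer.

Answer: 11

Derivation:
Tile 5: (0,0)->(1,1) = 2
Tile 2: (0,1)->(0,1) = 0
Tile 1: (0,2)->(0,0) = 2
Tile 8: (1,0)->(2,1) = 2
Tile 3: (1,1)->(0,2) = 2
Tile 6: (1,2)->(1,2) = 0
Tile 4: (2,0)->(1,0) = 1
Tile 7: (2,2)->(2,0) = 2
Sum: 2 + 0 + 2 + 2 + 2 + 0 + 1 + 2 = 11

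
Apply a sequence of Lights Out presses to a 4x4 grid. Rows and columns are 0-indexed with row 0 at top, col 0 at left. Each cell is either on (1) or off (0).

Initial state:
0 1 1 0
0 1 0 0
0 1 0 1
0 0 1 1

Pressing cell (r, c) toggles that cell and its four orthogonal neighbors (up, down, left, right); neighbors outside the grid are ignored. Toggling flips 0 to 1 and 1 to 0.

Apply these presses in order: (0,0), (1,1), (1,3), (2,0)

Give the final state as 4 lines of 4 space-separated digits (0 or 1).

Answer: 1 1 1 1
1 0 0 1
1 1 0 0
1 0 1 1

Derivation:
After press 1 at (0,0):
1 0 1 0
1 1 0 0
0 1 0 1
0 0 1 1

After press 2 at (1,1):
1 1 1 0
0 0 1 0
0 0 0 1
0 0 1 1

After press 3 at (1,3):
1 1 1 1
0 0 0 1
0 0 0 0
0 0 1 1

After press 4 at (2,0):
1 1 1 1
1 0 0 1
1 1 0 0
1 0 1 1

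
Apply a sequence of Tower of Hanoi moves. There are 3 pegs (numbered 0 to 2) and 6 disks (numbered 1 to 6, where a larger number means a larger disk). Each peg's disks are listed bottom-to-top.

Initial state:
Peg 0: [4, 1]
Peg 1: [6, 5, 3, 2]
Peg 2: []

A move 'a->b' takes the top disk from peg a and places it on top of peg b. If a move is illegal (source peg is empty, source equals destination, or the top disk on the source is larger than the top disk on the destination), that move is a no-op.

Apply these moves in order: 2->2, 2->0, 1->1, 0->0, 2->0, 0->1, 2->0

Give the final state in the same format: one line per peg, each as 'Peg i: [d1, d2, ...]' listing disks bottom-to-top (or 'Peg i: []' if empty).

Answer: Peg 0: [4]
Peg 1: [6, 5, 3, 2, 1]
Peg 2: []

Derivation:
After move 1 (2->2):
Peg 0: [4, 1]
Peg 1: [6, 5, 3, 2]
Peg 2: []

After move 2 (2->0):
Peg 0: [4, 1]
Peg 1: [6, 5, 3, 2]
Peg 2: []

After move 3 (1->1):
Peg 0: [4, 1]
Peg 1: [6, 5, 3, 2]
Peg 2: []

After move 4 (0->0):
Peg 0: [4, 1]
Peg 1: [6, 5, 3, 2]
Peg 2: []

After move 5 (2->0):
Peg 0: [4, 1]
Peg 1: [6, 5, 3, 2]
Peg 2: []

After move 6 (0->1):
Peg 0: [4]
Peg 1: [6, 5, 3, 2, 1]
Peg 2: []

After move 7 (2->0):
Peg 0: [4]
Peg 1: [6, 5, 3, 2, 1]
Peg 2: []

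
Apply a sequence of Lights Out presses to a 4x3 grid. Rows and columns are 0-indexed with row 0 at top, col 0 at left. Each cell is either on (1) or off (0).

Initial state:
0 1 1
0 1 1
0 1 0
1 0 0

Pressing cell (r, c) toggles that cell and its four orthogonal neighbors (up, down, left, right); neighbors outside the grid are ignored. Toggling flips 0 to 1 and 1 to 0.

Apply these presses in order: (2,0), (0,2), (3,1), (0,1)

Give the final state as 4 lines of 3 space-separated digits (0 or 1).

After press 1 at (2,0):
0 1 1
1 1 1
1 0 0
0 0 0

After press 2 at (0,2):
0 0 0
1 1 0
1 0 0
0 0 0

After press 3 at (3,1):
0 0 0
1 1 0
1 1 0
1 1 1

After press 4 at (0,1):
1 1 1
1 0 0
1 1 0
1 1 1

Answer: 1 1 1
1 0 0
1 1 0
1 1 1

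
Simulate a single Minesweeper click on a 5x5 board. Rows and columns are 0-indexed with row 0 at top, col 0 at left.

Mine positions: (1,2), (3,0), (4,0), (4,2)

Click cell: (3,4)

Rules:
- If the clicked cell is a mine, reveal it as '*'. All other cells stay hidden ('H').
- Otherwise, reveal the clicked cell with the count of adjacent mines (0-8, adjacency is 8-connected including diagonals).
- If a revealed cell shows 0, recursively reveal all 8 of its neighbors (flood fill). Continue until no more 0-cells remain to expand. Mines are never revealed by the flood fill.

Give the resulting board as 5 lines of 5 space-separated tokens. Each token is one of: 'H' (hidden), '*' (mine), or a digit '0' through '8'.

H H H 1 0
H H H 1 0
H H H 1 0
H H H 1 0
H H H 1 0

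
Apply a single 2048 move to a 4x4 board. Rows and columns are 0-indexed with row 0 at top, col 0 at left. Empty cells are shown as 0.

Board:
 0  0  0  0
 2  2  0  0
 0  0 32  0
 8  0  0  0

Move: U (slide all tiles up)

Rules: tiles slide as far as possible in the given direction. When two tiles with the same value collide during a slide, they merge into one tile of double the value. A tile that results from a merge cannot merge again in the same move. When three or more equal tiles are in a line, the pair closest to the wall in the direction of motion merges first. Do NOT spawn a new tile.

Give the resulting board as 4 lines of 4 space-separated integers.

Answer:  2  2 32  0
 8  0  0  0
 0  0  0  0
 0  0  0  0

Derivation:
Slide up:
col 0: [0, 2, 0, 8] -> [2, 8, 0, 0]
col 1: [0, 2, 0, 0] -> [2, 0, 0, 0]
col 2: [0, 0, 32, 0] -> [32, 0, 0, 0]
col 3: [0, 0, 0, 0] -> [0, 0, 0, 0]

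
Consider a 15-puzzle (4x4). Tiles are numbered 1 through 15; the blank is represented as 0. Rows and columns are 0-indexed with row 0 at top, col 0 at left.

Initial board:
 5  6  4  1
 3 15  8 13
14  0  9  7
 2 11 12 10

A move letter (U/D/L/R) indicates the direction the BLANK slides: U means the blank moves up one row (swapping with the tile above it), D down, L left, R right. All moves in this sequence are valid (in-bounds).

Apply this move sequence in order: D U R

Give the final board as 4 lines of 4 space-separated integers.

Answer:  5  6  4  1
 3 15  8 13
14  9  0  7
 2 11 12 10

Derivation:
After move 1 (D):
 5  6  4  1
 3 15  8 13
14 11  9  7
 2  0 12 10

After move 2 (U):
 5  6  4  1
 3 15  8 13
14  0  9  7
 2 11 12 10

After move 3 (R):
 5  6  4  1
 3 15  8 13
14  9  0  7
 2 11 12 10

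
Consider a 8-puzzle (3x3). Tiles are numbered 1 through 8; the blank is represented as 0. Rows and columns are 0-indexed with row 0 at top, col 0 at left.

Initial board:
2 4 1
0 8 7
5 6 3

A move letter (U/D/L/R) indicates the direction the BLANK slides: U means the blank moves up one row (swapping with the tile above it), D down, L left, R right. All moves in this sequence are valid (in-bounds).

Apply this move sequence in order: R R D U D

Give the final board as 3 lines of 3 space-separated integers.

After move 1 (R):
2 4 1
8 0 7
5 6 3

After move 2 (R):
2 4 1
8 7 0
5 6 3

After move 3 (D):
2 4 1
8 7 3
5 6 0

After move 4 (U):
2 4 1
8 7 0
5 6 3

After move 5 (D):
2 4 1
8 7 3
5 6 0

Answer: 2 4 1
8 7 3
5 6 0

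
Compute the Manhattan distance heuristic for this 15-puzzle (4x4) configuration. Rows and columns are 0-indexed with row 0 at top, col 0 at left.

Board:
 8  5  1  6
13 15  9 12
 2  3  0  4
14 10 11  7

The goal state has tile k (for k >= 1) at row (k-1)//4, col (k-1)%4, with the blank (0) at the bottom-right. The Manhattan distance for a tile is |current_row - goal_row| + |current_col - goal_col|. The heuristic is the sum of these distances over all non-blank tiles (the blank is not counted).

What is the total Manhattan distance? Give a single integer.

Tile 8: (0,0)->(1,3) = 4
Tile 5: (0,1)->(1,0) = 2
Tile 1: (0,2)->(0,0) = 2
Tile 6: (0,3)->(1,1) = 3
Tile 13: (1,0)->(3,0) = 2
Tile 15: (1,1)->(3,2) = 3
Tile 9: (1,2)->(2,0) = 3
Tile 12: (1,3)->(2,3) = 1
Tile 2: (2,0)->(0,1) = 3
Tile 3: (2,1)->(0,2) = 3
Tile 4: (2,3)->(0,3) = 2
Tile 14: (3,0)->(3,1) = 1
Tile 10: (3,1)->(2,1) = 1
Tile 11: (3,2)->(2,2) = 1
Tile 7: (3,3)->(1,2) = 3
Sum: 4 + 2 + 2 + 3 + 2 + 3 + 3 + 1 + 3 + 3 + 2 + 1 + 1 + 1 + 3 = 34

Answer: 34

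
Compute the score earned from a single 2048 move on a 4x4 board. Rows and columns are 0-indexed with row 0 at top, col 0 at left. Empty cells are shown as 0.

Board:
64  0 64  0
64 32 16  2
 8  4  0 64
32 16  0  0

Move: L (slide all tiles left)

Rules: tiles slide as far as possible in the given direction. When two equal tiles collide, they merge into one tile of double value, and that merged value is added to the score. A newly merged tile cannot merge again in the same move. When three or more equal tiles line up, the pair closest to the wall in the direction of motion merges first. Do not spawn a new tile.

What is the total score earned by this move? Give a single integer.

Answer: 128

Derivation:
Slide left:
row 0: [64, 0, 64, 0] -> [128, 0, 0, 0]  score +128 (running 128)
row 1: [64, 32, 16, 2] -> [64, 32, 16, 2]  score +0 (running 128)
row 2: [8, 4, 0, 64] -> [8, 4, 64, 0]  score +0 (running 128)
row 3: [32, 16, 0, 0] -> [32, 16, 0, 0]  score +0 (running 128)
Board after move:
128   0   0   0
 64  32  16   2
  8   4  64   0
 32  16   0   0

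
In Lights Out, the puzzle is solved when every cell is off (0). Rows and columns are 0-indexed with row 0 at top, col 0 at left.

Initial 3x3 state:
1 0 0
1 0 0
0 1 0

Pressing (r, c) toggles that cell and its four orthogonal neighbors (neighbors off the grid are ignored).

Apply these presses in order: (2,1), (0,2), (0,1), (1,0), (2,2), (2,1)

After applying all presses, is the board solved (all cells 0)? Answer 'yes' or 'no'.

After press 1 at (2,1):
1 0 0
1 1 0
1 0 1

After press 2 at (0,2):
1 1 1
1 1 1
1 0 1

After press 3 at (0,1):
0 0 0
1 0 1
1 0 1

After press 4 at (1,0):
1 0 0
0 1 1
0 0 1

After press 5 at (2,2):
1 0 0
0 1 0
0 1 0

After press 6 at (2,1):
1 0 0
0 0 0
1 0 1

Lights still on: 3

Answer: no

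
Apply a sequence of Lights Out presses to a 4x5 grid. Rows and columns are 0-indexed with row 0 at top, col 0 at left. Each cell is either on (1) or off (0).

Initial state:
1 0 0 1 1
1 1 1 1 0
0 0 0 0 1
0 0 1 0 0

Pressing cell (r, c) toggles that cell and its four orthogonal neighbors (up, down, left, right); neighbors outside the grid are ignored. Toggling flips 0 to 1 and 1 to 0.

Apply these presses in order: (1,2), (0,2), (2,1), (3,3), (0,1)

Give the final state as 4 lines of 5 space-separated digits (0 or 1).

After press 1 at (1,2):
1 0 1 1 1
1 0 0 0 0
0 0 1 0 1
0 0 1 0 0

After press 2 at (0,2):
1 1 0 0 1
1 0 1 0 0
0 0 1 0 1
0 0 1 0 0

After press 3 at (2,1):
1 1 0 0 1
1 1 1 0 0
1 1 0 0 1
0 1 1 0 0

After press 4 at (3,3):
1 1 0 0 1
1 1 1 0 0
1 1 0 1 1
0 1 0 1 1

After press 5 at (0,1):
0 0 1 0 1
1 0 1 0 0
1 1 0 1 1
0 1 0 1 1

Answer: 0 0 1 0 1
1 0 1 0 0
1 1 0 1 1
0 1 0 1 1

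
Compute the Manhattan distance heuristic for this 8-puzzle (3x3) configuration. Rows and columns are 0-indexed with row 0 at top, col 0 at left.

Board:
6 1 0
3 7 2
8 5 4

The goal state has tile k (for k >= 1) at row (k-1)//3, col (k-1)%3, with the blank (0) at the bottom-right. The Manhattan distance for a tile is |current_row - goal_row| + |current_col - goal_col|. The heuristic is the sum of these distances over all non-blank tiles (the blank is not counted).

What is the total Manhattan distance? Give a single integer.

Tile 6: at (0,0), goal (1,2), distance |0-1|+|0-2| = 3
Tile 1: at (0,1), goal (0,0), distance |0-0|+|1-0| = 1
Tile 3: at (1,0), goal (0,2), distance |1-0|+|0-2| = 3
Tile 7: at (1,1), goal (2,0), distance |1-2|+|1-0| = 2
Tile 2: at (1,2), goal (0,1), distance |1-0|+|2-1| = 2
Tile 8: at (2,0), goal (2,1), distance |2-2|+|0-1| = 1
Tile 5: at (2,1), goal (1,1), distance |2-1|+|1-1| = 1
Tile 4: at (2,2), goal (1,0), distance |2-1|+|2-0| = 3
Sum: 3 + 1 + 3 + 2 + 2 + 1 + 1 + 3 = 16

Answer: 16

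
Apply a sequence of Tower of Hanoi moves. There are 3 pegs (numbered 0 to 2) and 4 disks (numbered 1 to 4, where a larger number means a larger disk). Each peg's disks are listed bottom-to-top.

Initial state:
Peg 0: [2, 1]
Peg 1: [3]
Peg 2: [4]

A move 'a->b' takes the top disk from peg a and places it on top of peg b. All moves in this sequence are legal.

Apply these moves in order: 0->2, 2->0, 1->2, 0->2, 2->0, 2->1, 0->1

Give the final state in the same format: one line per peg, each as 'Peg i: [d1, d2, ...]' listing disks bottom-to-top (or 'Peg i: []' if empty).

After move 1 (0->2):
Peg 0: [2]
Peg 1: [3]
Peg 2: [4, 1]

After move 2 (2->0):
Peg 0: [2, 1]
Peg 1: [3]
Peg 2: [4]

After move 3 (1->2):
Peg 0: [2, 1]
Peg 1: []
Peg 2: [4, 3]

After move 4 (0->2):
Peg 0: [2]
Peg 1: []
Peg 2: [4, 3, 1]

After move 5 (2->0):
Peg 0: [2, 1]
Peg 1: []
Peg 2: [4, 3]

After move 6 (2->1):
Peg 0: [2, 1]
Peg 1: [3]
Peg 2: [4]

After move 7 (0->1):
Peg 0: [2]
Peg 1: [3, 1]
Peg 2: [4]

Answer: Peg 0: [2]
Peg 1: [3, 1]
Peg 2: [4]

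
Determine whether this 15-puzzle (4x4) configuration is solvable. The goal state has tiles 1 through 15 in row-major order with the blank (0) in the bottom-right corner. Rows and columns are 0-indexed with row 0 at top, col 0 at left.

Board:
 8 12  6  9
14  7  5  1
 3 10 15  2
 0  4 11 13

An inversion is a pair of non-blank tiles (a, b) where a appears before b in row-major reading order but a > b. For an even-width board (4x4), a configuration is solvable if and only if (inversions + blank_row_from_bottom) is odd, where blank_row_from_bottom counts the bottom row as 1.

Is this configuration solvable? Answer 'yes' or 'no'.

Inversions: 53
Blank is in row 3 (0-indexed from top), which is row 1 counting from the bottom (bottom = 1).
53 + 1 = 54, which is even, so the puzzle is not solvable.

Answer: no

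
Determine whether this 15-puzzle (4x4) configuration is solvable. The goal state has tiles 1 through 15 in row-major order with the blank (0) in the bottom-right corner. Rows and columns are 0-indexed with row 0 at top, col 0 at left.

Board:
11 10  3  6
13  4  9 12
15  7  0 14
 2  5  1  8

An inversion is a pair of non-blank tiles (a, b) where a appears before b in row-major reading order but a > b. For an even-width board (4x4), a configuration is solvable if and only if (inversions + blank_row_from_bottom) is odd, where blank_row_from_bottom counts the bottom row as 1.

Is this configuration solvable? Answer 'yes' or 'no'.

Answer: no

Derivation:
Inversions: 60
Blank is in row 2 (0-indexed from top), which is row 2 counting from the bottom (bottom = 1).
60 + 2 = 62, which is even, so the puzzle is not solvable.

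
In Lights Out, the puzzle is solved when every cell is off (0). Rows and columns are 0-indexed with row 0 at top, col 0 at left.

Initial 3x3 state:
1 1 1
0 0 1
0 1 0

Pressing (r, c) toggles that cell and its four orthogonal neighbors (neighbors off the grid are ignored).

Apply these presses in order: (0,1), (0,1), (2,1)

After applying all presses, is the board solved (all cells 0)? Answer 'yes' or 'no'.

Answer: no

Derivation:
After press 1 at (0,1):
0 0 0
0 1 1
0 1 0

After press 2 at (0,1):
1 1 1
0 0 1
0 1 0

After press 3 at (2,1):
1 1 1
0 1 1
1 0 1

Lights still on: 7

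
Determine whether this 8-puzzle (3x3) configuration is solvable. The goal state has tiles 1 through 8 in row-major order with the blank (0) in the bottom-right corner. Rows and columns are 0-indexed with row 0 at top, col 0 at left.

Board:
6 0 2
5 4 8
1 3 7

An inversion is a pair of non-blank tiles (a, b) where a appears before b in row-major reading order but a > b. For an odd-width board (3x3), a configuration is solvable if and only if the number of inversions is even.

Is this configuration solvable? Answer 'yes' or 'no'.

Answer: yes

Derivation:
Inversions (pairs i<j in row-major order where tile[i] > tile[j] > 0): 14
14 is even, so the puzzle is solvable.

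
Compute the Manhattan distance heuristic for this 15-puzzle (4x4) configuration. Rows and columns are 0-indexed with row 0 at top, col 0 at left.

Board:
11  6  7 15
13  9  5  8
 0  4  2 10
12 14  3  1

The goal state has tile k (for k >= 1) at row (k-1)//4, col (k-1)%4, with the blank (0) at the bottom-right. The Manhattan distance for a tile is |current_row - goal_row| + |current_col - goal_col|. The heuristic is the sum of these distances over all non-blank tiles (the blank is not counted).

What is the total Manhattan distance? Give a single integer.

Tile 11: at (0,0), goal (2,2), distance |0-2|+|0-2| = 4
Tile 6: at (0,1), goal (1,1), distance |0-1|+|1-1| = 1
Tile 7: at (0,2), goal (1,2), distance |0-1|+|2-2| = 1
Tile 15: at (0,3), goal (3,2), distance |0-3|+|3-2| = 4
Tile 13: at (1,0), goal (3,0), distance |1-3|+|0-0| = 2
Tile 9: at (1,1), goal (2,0), distance |1-2|+|1-0| = 2
Tile 5: at (1,2), goal (1,0), distance |1-1|+|2-0| = 2
Tile 8: at (1,3), goal (1,3), distance |1-1|+|3-3| = 0
Tile 4: at (2,1), goal (0,3), distance |2-0|+|1-3| = 4
Tile 2: at (2,2), goal (0,1), distance |2-0|+|2-1| = 3
Tile 10: at (2,3), goal (2,1), distance |2-2|+|3-1| = 2
Tile 12: at (3,0), goal (2,3), distance |3-2|+|0-3| = 4
Tile 14: at (3,1), goal (3,1), distance |3-3|+|1-1| = 0
Tile 3: at (3,2), goal (0,2), distance |3-0|+|2-2| = 3
Tile 1: at (3,3), goal (0,0), distance |3-0|+|3-0| = 6
Sum: 4 + 1 + 1 + 4 + 2 + 2 + 2 + 0 + 4 + 3 + 2 + 4 + 0 + 3 + 6 = 38

Answer: 38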